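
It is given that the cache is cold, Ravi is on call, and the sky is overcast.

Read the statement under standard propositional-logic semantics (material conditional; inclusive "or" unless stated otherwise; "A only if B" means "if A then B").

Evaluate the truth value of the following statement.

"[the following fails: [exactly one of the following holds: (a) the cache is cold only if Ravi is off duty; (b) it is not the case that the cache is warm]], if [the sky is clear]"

True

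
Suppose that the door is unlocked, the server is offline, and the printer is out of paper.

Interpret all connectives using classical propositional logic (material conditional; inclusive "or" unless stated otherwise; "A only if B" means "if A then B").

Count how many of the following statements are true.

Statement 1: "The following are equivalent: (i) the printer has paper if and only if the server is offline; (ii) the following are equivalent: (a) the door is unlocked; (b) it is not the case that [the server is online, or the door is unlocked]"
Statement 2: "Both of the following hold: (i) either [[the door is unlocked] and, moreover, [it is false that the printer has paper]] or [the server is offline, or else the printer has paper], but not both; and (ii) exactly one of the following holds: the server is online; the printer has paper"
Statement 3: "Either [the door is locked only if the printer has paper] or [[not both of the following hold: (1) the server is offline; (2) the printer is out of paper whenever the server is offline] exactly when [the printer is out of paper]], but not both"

Let K = "the printer has paper" (F), N = "the server is online" (F), W = "the door is locked" (F).

Statement 1: Formalization: (K ↔ ¬N) ↔ (¬W ↔ ¬(N ∨ ¬W))

¬N = ¬F = T
K ↔ ¬N = F ↔ T = F
¬W = ¬F = T
¬W = ¬F = T
N ∨ ¬W = F ∨ T = T
¬(N ∨ ¬W) = ¬T = F
¬W ↔ ¬(N ∨ ¬W) = T ↔ F = F
(K ↔ ¬N) ↔ (¬W ↔ ¬(N ∨ ¬W)) = F ↔ F = T
Hence Statement 1 is true.

Statement 2: Parsed as ((¬W ∧ ¬K) ⊕ (¬N ∨ K)) ∧ (N ⊕ K)

¬W = ¬F = T
¬K = ¬F = T
¬W ∧ ¬K = T ∧ T = T
¬N = ¬F = T
¬N ∨ K = T ∨ F = T
(¬W ∧ ¬K) ⊕ (¬N ∨ K) = T ⊕ T = F
N ⊕ K = F ⊕ F = F
((¬W ∧ ¬K) ⊕ (¬N ∨ K)) ∧ (N ⊕ K) = F ∧ F = F
Thus Statement 2 is false.

Statement 3: In symbols: (W → K) ⊕ ((¬N ↑ (¬N → ¬K)) ↔ ¬K)

W → K = F → F = T
¬N = ¬F = T
¬N = ¬F = T
¬K = ¬F = T
¬N → ¬K = T → T = T
¬N ↑ (¬N → ¬K) = T ↑ T = F
¬K = ¬F = T
(¬N ↑ (¬N → ¬K)) ↔ ¬K = F ↔ T = F
(W → K) ⊕ ((¬N ↑ (¬N → ¬K)) ↔ ¬K) = T ⊕ F = T
Thus Statement 3 is true.

Count: 2.

2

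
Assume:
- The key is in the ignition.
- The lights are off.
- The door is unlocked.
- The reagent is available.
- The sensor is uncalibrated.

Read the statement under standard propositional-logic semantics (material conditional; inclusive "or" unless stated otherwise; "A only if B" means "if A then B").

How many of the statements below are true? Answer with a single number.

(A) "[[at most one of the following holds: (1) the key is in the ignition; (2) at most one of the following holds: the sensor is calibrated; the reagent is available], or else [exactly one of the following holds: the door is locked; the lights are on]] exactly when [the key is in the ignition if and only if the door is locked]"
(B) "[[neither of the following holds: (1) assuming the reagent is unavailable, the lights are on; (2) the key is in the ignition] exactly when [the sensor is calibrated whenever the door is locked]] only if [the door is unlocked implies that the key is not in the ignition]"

Let P = "the key is in the ignition" (True), U = "the sensor is calibrated" (False), S = "the reagent is available" (True), R = "the door is locked" (False), Q = "the lights are on" (False).

(A): In symbols: ((P nand (U nand S)) or (R xor Q)) iff (P iff R)

U nand S = False nand True = True
P nand (U nand S) = True nand True = False
R xor Q = False xor False = False
(P nand (U nand S)) or (R xor Q) = False or False = False
P iff R = True iff False = False
((P nand (U nand S)) or (R xor Q)) iff (P iff R) = False iff False = True
Hence (A) is true.

(B): Formalization: (((not S -> Q) nor P) iff (R -> U)) -> (not R -> not P)

not S = not True = False
not S -> Q = False -> False = True
(not S -> Q) nor P = True nor True = False
R -> U = False -> False = True
((not S -> Q) nor P) iff (R -> U) = False iff True = False
not R = not False = True
not P = not True = False
not R -> not P = True -> False = False
(((not S -> Q) nor P) iff (R -> U)) -> (not R -> not P) = False -> False = True
Hence (B) is true.

Count: 2.

2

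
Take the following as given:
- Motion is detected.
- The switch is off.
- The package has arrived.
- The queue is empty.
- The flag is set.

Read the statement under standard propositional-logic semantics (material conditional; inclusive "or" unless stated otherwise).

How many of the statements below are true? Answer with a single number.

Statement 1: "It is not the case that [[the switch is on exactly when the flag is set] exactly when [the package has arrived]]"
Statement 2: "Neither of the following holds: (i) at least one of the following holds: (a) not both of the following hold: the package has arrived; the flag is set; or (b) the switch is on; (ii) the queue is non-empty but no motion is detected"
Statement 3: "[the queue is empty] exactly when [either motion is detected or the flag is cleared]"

3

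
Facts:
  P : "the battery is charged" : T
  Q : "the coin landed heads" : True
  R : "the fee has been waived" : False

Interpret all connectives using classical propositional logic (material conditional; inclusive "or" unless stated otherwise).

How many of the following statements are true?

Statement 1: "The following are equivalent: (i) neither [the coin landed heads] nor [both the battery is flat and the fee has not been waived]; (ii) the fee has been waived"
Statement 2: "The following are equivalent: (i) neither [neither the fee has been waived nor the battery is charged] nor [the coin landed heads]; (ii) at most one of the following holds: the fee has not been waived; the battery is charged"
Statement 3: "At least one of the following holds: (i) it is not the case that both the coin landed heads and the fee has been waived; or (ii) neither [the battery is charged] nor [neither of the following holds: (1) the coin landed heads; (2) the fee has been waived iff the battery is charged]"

3

Statement 1: Formalization: (Q nor (not P and not R)) iff R

not P = not True = False
not R = not False = True
not P and not R = False and True = False
Q nor (not P and not R) = True nor False = False
(Q nor (not P and not R)) iff R = False iff False = True
Hence Statement 1 is true.

Statement 2: Parsed as ((R nor P) nor Q) iff (not R nand P)

R nor P = False nor True = False
(R nor P) nor Q = False nor True = False
not R = not False = True
not R nand P = True nand True = False
((R nor P) nor Q) iff (not R nand P) = False iff False = True
So Statement 2 is true.

Statement 3: Formalization: (Q nand R) or (P nor (Q nor (R iff P)))

Q nand R = True nand False = True
R iff P = False iff True = False
Q nor (R iff P) = True nor False = False
P nor (Q nor (R iff P)) = True nor False = False
(Q nand R) or (P nor (Q nor (R iff P))) = True or False = True
Thus Statement 3 is true.

Count: 3.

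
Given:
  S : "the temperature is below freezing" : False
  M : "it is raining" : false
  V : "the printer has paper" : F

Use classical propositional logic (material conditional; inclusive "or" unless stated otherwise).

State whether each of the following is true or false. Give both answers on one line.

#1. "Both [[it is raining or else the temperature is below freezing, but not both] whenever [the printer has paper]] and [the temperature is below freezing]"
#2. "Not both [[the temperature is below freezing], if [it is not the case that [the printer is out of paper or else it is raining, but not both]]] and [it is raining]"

#1: This is (V → (M ⊕ S)) ∧ S.

M ⊕ S = F ⊕ F = F
V → (M ⊕ S) = F → F = T
(V → (M ⊕ S)) ∧ S = T ∧ F = F
Hence #1 is false.

#2: Parsed as (¬(¬V ⊕ M) → S) ↑ M

¬V = ¬F = T
¬V ⊕ M = T ⊕ F = T
¬(¬V ⊕ M) = ¬T = F
¬(¬V ⊕ M) → S = F → F = T
(¬(¬V ⊕ M) → S) ↑ M = T ↑ F = T
Thus #2 is true.

#1 false, #2 true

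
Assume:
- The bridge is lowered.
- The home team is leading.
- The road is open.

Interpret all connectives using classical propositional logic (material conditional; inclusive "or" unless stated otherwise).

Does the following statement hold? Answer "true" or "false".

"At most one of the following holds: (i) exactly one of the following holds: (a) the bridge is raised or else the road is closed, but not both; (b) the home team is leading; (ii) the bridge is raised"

The statement is true.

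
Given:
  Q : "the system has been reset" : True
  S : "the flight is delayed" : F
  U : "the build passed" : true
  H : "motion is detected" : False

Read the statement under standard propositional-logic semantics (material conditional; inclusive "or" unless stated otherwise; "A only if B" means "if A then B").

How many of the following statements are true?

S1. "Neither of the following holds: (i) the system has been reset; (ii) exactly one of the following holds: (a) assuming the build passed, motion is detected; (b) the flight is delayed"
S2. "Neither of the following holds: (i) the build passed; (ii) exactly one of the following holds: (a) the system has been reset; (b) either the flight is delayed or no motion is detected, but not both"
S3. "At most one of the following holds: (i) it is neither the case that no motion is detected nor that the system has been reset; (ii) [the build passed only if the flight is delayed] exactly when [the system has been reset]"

1

S1: This is Q nor ((U -> H) xor S).

U -> H = True -> False = False
(U -> H) xor S = False xor False = False
Q nor ((U -> H) xor S) = True nor False = False
So S1 is false.

S2: Parsed as U nor (Q xor (S xor not H))

not H = not False = True
S xor not H = False xor True = True
Q xor (S xor not H) = True xor True = False
U nor (Q xor (S xor not H)) = True nor False = False
Hence S2 is false.

S3: Parsed as (not H nor Q) nand ((U -> S) iff Q)

not H = not False = True
not H nor Q = True nor True = False
U -> S = True -> False = False
(U -> S) iff Q = False iff True = False
(not H nor Q) nand ((U -> S) iff Q) = False nand False = True
Thus S3 is true.

Count: 1.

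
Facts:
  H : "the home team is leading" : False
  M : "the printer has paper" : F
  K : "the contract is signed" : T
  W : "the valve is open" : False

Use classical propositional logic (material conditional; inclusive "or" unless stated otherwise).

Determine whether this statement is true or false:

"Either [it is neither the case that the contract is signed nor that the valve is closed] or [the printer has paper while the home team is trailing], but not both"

In symbols: (K ↓ ¬W) ⊕ (M ∧ ¬H)

¬W = ¬F = T
K ↓ ¬W = T ↓ T = F
¬H = ¬F = T
M ∧ ¬H = F ∧ T = F
(K ↓ ¬W) ⊕ (M ∧ ¬H) = F ⊕ F = F

False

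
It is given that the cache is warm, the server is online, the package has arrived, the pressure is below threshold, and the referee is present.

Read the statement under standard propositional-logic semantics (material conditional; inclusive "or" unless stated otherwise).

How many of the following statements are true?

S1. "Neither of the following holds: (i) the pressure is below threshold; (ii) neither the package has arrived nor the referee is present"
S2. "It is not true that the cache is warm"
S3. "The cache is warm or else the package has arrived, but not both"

Let S = "the pressure is above threshold" (F), R = "the package has arrived" (T), N = "the referee is present" (T), V = "the cache is warm" (T).

S1: This is ¬S ↓ (R ↓ N).

¬S = ¬F = T
R ↓ N = T ↓ T = F
¬S ↓ (R ↓ N) = T ↓ F = F
Thus S1 is false.

S2: In symbols: ¬V

¬V = ¬T = F
Thus S2 is false.

S3: In symbols: V ⊕ R

V ⊕ R = T ⊕ T = F
So S3 is false.

Count: 0.

0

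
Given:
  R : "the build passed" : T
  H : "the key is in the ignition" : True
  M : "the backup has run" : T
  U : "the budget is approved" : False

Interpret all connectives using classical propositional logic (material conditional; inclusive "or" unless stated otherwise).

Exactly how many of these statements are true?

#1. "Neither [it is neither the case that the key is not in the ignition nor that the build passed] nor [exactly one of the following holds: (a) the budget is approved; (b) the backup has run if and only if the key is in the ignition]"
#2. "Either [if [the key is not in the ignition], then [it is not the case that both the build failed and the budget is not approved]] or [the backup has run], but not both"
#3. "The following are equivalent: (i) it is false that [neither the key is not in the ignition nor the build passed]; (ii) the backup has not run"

#1: This is (not H nor R) nor (U xor (M iff H)).

not H = not True = False
not H nor R = False nor True = False
M iff H = True iff True = True
U xor (M iff H) = False xor True = True
(not H nor R) nor (U xor (M iff H)) = False nor True = False
So #1 is false.

#2: This is (not H -> (not R nand not U)) xor M.

not H = not True = False
not R = not True = False
not U = not False = True
not R nand not U = False nand True = True
not H -> (not R nand not U) = False -> True = True
(not H -> (not R nand not U)) xor M = True xor True = False
So #2 is false.

#3: In symbols: not (not H nor R) iff not M

not H = not True = False
not H nor R = False nor True = False
not (not H nor R) = not False = True
not M = not True = False
not (not H nor R) iff not M = True iff False = False
So #3 is false.

Count: 0.

0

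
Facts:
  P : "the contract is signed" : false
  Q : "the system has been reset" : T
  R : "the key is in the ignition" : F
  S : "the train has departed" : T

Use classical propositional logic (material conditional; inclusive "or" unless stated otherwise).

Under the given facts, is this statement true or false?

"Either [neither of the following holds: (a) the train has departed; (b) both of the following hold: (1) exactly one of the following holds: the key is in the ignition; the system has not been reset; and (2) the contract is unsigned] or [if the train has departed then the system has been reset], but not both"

In symbols: (S nor ((R xor not Q) and not P)) xor (S -> Q)

not Q = not True = False
R xor not Q = False xor False = False
not P = not False = True
(R xor not Q) and not P = False and True = False
S nor ((R xor not Q) and not P) = True nor False = False
S -> Q = True -> True = True
(S nor ((R xor not Q) and not P)) xor (S -> Q) = False xor True = True

True.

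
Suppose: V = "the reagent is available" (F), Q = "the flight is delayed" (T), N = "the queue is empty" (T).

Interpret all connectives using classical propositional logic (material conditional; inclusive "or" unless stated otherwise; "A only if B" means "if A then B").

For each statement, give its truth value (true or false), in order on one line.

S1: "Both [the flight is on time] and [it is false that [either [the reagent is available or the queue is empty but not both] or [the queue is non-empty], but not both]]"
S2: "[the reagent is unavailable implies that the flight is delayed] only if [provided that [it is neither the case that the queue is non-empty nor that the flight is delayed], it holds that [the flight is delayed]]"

S1: This is ¬Q ∧ ¬((V ⊕ N) ⊕ ¬N).

¬Q = ¬T = F
V ⊕ N = F ⊕ T = T
¬N = ¬T = F
(V ⊕ N) ⊕ ¬N = T ⊕ F = T
¬((V ⊕ N) ⊕ ¬N) = ¬T = F
¬Q ∧ ¬((V ⊕ N) ⊕ ¬N) = F ∧ F = F
Hence S1 is false.

S2: In symbols: (¬V → Q) → ((¬N ↓ Q) → Q)

¬V = ¬F = T
¬V → Q = T → T = T
¬N = ¬T = F
¬N ↓ Q = F ↓ T = F
(¬N ↓ Q) → Q = F → T = T
(¬V → Q) → ((¬N ↓ Q) → Q) = T → T = T
So S2 is true.

S1 F; S2 T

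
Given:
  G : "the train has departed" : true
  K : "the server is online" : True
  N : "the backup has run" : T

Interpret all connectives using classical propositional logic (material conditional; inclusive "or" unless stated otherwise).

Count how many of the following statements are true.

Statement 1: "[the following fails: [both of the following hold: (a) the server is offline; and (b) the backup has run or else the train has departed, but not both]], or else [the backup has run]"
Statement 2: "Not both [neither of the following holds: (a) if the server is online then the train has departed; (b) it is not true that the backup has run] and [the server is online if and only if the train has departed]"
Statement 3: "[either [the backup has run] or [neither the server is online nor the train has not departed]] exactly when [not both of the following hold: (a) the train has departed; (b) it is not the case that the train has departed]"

Statement 1: This is ¬(¬K ∧ (N ⊕ G)) ∨ N.

¬K = ¬T = F
N ⊕ G = T ⊕ T = F
¬K ∧ (N ⊕ G) = F ∧ F = F
¬(¬K ∧ (N ⊕ G)) = ¬F = T
¬(¬K ∧ (N ⊕ G)) ∨ N = T ∨ T = T
So Statement 1 is true.

Statement 2: This is ((K → G) ↓ ¬N) ↑ (K ↔ G).

K → G = T → T = T
¬N = ¬T = F
(K → G) ↓ ¬N = T ↓ F = F
K ↔ G = T ↔ T = T
((K → G) ↓ ¬N) ↑ (K ↔ G) = F ↑ T = T
Thus Statement 2 is true.

Statement 3: This is (N ∨ (K ↓ ¬G)) ↔ (G ↑ ¬G).

¬G = ¬T = F
K ↓ ¬G = T ↓ F = F
N ∨ (K ↓ ¬G) = T ∨ F = T
¬G = ¬T = F
G ↑ ¬G = T ↑ F = T
(N ∨ (K ↓ ¬G)) ↔ (G ↑ ¬G) = T ↔ T = T
Thus Statement 3 is true.

True statements: 3 (Statement 1, Statement 2, Statement 3).

3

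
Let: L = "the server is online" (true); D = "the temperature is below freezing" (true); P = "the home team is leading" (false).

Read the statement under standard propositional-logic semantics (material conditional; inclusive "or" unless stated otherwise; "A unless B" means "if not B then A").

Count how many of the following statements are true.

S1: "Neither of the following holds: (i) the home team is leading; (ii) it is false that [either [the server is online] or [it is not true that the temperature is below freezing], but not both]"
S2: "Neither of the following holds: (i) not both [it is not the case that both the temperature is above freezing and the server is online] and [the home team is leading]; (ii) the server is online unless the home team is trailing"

1

S1: Parsed as P nor not (L xor not D)

not D = not True = False
L xor not D = True xor False = True
not (L xor not D) = not True = False
P nor not (L xor not D) = False nor False = True
Hence S1 is true.

S2: Parsed as ((not D nand L) nand P) nor (L or not P)

not D = not True = False
not D nand L = False nand True = True
(not D nand L) nand P = True nand False = True
not P = not False = True
L or not P = True or True = True
((not D nand L) nand P) nor (L or not P) = True nor True = False
So S2 is false.

Count: 1.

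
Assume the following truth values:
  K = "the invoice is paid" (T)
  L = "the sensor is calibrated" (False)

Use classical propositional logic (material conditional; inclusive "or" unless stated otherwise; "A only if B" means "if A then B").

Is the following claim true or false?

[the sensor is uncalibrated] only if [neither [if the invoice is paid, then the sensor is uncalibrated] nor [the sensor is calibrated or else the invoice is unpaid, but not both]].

false

Parsed as not L -> ((K -> not L) nor (L xor not K))

not L = not False = True
not L = not False = True
K -> not L = True -> True = True
not K = not True = False
L xor not K = False xor False = False
(K -> not L) nor (L xor not K) = True nor False = False
not L -> ((K -> not L) nor (L xor not K)) = True -> False = False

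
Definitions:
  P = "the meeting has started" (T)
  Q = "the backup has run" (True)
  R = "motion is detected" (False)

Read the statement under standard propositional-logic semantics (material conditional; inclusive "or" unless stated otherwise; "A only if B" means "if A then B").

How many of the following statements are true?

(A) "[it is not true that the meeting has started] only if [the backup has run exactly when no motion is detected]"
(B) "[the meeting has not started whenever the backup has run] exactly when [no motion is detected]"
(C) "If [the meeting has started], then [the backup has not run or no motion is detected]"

2

(A): In symbols: ¬P → (Q ↔ ¬R)

¬P = ¬T = F
¬R = ¬F = T
Q ↔ ¬R = T ↔ T = T
¬P → (Q ↔ ¬R) = F → T = T
Hence (A) is true.

(B): This is (Q → ¬P) ↔ ¬R.

¬P = ¬T = F
Q → ¬P = T → F = F
¬R = ¬F = T
(Q → ¬P) ↔ ¬R = F ↔ T = F
Hence (B) is false.

(C): In symbols: P → (¬Q ∨ ¬R)

¬Q = ¬T = F
¬R = ¬F = T
¬Q ∨ ¬R = F ∨ T = T
P → (¬Q ∨ ¬R) = T → T = T
Thus (C) is true.

Count: 2.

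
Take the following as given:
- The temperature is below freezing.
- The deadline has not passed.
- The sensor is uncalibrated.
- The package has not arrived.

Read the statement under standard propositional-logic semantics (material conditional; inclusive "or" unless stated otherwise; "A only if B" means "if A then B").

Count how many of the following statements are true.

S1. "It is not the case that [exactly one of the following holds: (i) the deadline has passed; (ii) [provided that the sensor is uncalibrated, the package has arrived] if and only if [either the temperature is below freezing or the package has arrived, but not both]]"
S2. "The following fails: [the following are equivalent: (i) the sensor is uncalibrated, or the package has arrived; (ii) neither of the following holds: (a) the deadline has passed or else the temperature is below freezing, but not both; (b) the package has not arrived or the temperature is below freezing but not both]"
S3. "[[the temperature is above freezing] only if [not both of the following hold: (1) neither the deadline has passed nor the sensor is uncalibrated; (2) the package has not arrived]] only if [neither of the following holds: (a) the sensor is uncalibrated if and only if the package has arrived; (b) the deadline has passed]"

3

Let Q = "the deadline has passed" (F), R = "the sensor is calibrated" (F), S = "the package has arrived" (F), P = "the temperature is below freezing" (T).

S1: In symbols: ~(Q xor ((~R -> S) <-> (P xor S)))

~R = ~F = T
~R -> S = T -> F = F
P xor S = T xor F = T
(~R -> S) <-> (P xor S) = F <-> T = F
Q xor ((~R -> S) <-> (P xor S)) = F xor F = F
~(Q xor ((~R -> S) <-> (P xor S))) = ~F = T
So S1 is true.

S2: In symbols: ~((~R | S) <-> ((Q xor P) nor (~S xor P)))

~R = ~F = T
~R | S = T | F = T
Q xor P = F xor T = T
~S = ~F = T
~S xor P = T xor T = F
(Q xor P) nor (~S xor P) = T nor F = F
(~R | S) <-> ((Q xor P) nor (~S xor P)) = T <-> F = F
~((~R | S) <-> ((Q xor P) nor (~S xor P))) = ~F = T
Hence S2 is true.

S3: Parsed as (~P -> ((Q nor ~R) nand ~S)) -> ((~R <-> S) nor Q)

~P = ~T = F
~R = ~F = T
Q nor ~R = F nor T = F
~S = ~F = T
(Q nor ~R) nand ~S = F nand T = T
~P -> ((Q nor ~R) nand ~S) = F -> T = T
~R = ~F = T
~R <-> S = T <-> F = F
(~R <-> S) nor Q = F nor F = T
(~P -> ((Q nor ~R) nand ~S)) -> ((~R <-> S) nor Q) = T -> T = T
Thus S3 is true.

Count: 3.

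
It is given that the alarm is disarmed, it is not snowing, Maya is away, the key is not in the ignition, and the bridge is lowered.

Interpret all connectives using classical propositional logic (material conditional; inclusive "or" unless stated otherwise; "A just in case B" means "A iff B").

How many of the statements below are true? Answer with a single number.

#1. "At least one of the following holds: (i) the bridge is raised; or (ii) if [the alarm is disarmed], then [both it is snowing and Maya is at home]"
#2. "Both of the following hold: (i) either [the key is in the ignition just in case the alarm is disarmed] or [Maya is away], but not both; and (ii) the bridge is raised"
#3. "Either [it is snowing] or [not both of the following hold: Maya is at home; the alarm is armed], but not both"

Let R = "the bridge is raised" (F), H = "the alarm is armed" (F), V = "it is snowing" (F), W = "Maya is at home" (F), D = "the key is in the ignition" (F).

#1: In symbols: R | (~H -> (V & W))

~H = ~F = T
V & W = F & F = F
~H -> (V & W) = T -> F = F
R | (~H -> (V & W)) = F | F = F
So #1 is false.

#2: This is ((D <-> ~H) xor ~W) & R.

~H = ~F = T
D <-> ~H = F <-> T = F
~W = ~F = T
(D <-> ~H) xor ~W = F xor T = T
((D <-> ~H) xor ~W) & R = T & F = F
Hence #2 is false.

#3: Formalization: V xor (W nand H)

W nand H = F nand F = T
V xor (W nand H) = F xor T = T
Hence #3 is true.

True statements: 1 (#3).

1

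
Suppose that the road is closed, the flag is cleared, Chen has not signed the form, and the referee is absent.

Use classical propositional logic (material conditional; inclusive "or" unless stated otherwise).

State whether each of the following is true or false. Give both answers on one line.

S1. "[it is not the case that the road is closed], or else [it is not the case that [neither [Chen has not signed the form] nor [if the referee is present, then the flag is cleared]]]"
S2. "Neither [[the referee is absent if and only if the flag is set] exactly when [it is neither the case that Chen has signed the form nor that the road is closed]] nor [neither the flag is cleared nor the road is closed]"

S1 T; S2 F

Let P = "the road is closed" (T), R = "Chen has signed the form" (F), S = "the referee is present" (F), Q = "the flag is set" (F).

S1: Parsed as ¬P ∨ ¬(¬R ↓ (S → ¬Q))

¬P = ¬T = F
¬R = ¬F = T
¬Q = ¬F = T
S → ¬Q = F → T = T
¬R ↓ (S → ¬Q) = T ↓ T = F
¬(¬R ↓ (S → ¬Q)) = ¬F = T
¬P ∨ ¬(¬R ↓ (S → ¬Q)) = F ∨ T = T
Hence S1 is true.

S2: This is ((¬S ↔ Q) ↔ (R ↓ P)) ↓ (¬Q ↓ P).

¬S = ¬F = T
¬S ↔ Q = T ↔ F = F
R ↓ P = F ↓ T = F
(¬S ↔ Q) ↔ (R ↓ P) = F ↔ F = T
¬Q = ¬F = T
¬Q ↓ P = T ↓ T = F
((¬S ↔ Q) ↔ (R ↓ P)) ↓ (¬Q ↓ P) = T ↓ F = F
So S2 is false.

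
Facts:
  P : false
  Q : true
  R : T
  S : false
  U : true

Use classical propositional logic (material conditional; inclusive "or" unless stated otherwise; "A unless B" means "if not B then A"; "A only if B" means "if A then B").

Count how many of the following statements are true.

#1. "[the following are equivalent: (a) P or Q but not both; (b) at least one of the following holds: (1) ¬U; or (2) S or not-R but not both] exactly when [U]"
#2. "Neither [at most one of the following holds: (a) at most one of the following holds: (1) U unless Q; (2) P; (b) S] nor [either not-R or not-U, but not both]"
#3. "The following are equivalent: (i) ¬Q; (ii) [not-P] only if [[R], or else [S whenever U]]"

#1: In symbols: ((P xor Q) iff (not U or (S xor not R))) iff U

P xor Q = False xor True = True
not U = not True = False
not R = not True = False
S xor not R = False xor False = False
not U or (S xor not R) = False or False = False
(P xor Q) iff (not U or (S xor not R)) = True iff False = False
((P xor Q) iff (not U or (S xor not R))) iff U = False iff True = False
So #1 is false.

#2: This is (((U or Q) nand P) nand S) nor (not R xor not U).

U or Q = True or True = True
(U or Q) nand P = True nand False = True
((U or Q) nand P) nand S = True nand False = True
not R = not True = False
not U = not True = False
not R xor not U = False xor False = False
(((U or Q) nand P) nand S) nor (not R xor not U) = True nor False = False
Thus #2 is false.

#3: Formalization: not Q iff (not P -> (R or (U -> S)))

not Q = not True = False
not P = not False = True
U -> S = True -> False = False
R or (U -> S) = True or False = True
not P -> (R or (U -> S)) = True -> True = True
not Q iff (not P -> (R or (U -> S))) = False iff True = False
So #3 is false.

0 of the 3 statements are true (none).

0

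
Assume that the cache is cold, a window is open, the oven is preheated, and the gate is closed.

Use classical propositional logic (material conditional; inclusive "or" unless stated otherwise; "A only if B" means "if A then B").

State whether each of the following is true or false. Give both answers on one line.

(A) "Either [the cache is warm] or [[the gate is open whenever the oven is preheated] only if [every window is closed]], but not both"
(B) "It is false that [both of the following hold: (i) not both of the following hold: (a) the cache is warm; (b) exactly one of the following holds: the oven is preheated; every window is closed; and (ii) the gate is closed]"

Let P = "the cache is warm" (F), R = "the oven is preheated" (T), S = "the gate is open" (F), Q = "a window is open" (T).

(A): This is P ⊕ ((R → S) → ¬Q).

R → S = T → F = F
¬Q = ¬T = F
(R → S) → ¬Q = F → F = T
P ⊕ ((R → S) → ¬Q) = F ⊕ T = T
So (A) is true.

(B): This is ¬((P ↑ (R ⊕ ¬Q)) ∧ ¬S).

¬Q = ¬T = F
R ⊕ ¬Q = T ⊕ F = T
P ↑ (R ⊕ ¬Q) = F ↑ T = T
¬S = ¬F = T
(P ↑ (R ⊕ ¬Q)) ∧ ¬S = T ∧ T = T
¬((P ↑ (R ⊕ ¬Q)) ∧ ¬S) = ¬T = F
Thus (B) is false.

(A) True / (B) False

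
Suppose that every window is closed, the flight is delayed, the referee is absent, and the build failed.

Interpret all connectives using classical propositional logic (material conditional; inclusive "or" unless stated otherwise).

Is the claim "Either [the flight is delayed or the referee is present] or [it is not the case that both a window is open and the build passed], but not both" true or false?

Let D = "the flight is delayed" (T), N = "the referee is present" (F), H = "a window is open" (F), M = "the build passed" (F).
Parsed as (D | N) xor (H nand M)

D | N = T | F = T
H nand M = F nand F = T
(D | N) xor (H nand M) = T xor T = F

The statement is false.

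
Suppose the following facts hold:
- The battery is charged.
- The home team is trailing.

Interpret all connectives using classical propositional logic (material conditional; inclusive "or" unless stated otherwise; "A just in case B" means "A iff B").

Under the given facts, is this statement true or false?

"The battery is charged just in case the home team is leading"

False.

Let M = "the battery is charged" (T), Q = "the home team is leading" (F).
Formalization: M ↔ Q

M ↔ Q = T ↔ F = F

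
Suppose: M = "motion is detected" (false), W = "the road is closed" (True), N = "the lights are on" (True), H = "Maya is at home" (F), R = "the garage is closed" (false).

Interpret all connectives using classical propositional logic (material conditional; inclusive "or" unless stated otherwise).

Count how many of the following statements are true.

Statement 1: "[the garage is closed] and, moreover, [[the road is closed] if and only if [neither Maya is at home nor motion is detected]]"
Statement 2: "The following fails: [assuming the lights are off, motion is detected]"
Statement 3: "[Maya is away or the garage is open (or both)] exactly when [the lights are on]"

1

Statement 1: In symbols: R ∧ (W ↔ (H ↓ M))

H ↓ M = F ↓ F = T
W ↔ (H ↓ M) = T ↔ T = T
R ∧ (W ↔ (H ↓ M)) = F ∧ T = F
Thus Statement 1 is false.

Statement 2: In symbols: ¬(¬N → M)

¬N = ¬T = F
¬N → M = F → F = T
¬(¬N → M) = ¬T = F
Hence Statement 2 is false.

Statement 3: Parsed as (¬H ∨ ¬R) ↔ N

¬H = ¬F = T
¬R = ¬F = T
¬H ∨ ¬R = T ∨ T = T
(¬H ∨ ¬R) ↔ N = T ↔ T = T
Thus Statement 3 is true.

True statements: 1.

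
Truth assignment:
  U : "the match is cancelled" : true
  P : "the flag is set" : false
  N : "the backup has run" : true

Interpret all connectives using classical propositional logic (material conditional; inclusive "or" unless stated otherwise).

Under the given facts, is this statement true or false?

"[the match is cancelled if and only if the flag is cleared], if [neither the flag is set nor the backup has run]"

True

Values: P=F, N=T, U=T.
Parsed as (P nor N) -> (U <-> ~P)

P nor N = F nor T = F
~P = ~F = T
U <-> ~P = T <-> T = T
(P nor N) -> (U <-> ~P) = F -> T = T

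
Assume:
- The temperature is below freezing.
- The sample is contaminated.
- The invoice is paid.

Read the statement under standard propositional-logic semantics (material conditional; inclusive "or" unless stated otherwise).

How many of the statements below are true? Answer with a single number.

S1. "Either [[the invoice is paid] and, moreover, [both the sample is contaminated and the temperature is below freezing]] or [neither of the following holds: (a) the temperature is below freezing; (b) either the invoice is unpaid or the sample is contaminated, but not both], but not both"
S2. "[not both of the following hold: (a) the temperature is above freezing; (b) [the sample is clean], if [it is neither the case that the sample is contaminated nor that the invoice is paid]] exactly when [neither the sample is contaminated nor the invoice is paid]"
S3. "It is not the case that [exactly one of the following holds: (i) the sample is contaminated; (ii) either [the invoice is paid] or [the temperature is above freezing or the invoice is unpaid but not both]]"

2

Let R = "the invoice is paid" (T), Q = "the sample is contaminated" (T), P = "the temperature is below freezing" (T).

S1: This is (R ∧ (Q ∧ P)) ⊕ (P ↓ (¬R ⊕ Q)).

Q ∧ P = T ∧ T = T
R ∧ (Q ∧ P) = T ∧ T = T
¬R = ¬T = F
¬R ⊕ Q = F ⊕ T = T
P ↓ (¬R ⊕ Q) = T ↓ T = F
(R ∧ (Q ∧ P)) ⊕ (P ↓ (¬R ⊕ Q)) = T ⊕ F = T
So S1 is true.

S2: This is (¬P ↑ ((Q ↓ R) → ¬Q)) ↔ (Q ↓ R).

¬P = ¬T = F
Q ↓ R = T ↓ T = F
¬Q = ¬T = F
(Q ↓ R) → ¬Q = F → F = T
¬P ↑ ((Q ↓ R) → ¬Q) = F ↑ T = T
Q ↓ R = T ↓ T = F
(¬P ↑ ((Q ↓ R) → ¬Q)) ↔ (Q ↓ R) = T ↔ F = F
Hence S2 is false.

S3: This is ¬(Q ⊕ (R ∨ (¬P ⊕ ¬R))).

¬P = ¬T = F
¬R = ¬T = F
¬P ⊕ ¬R = F ⊕ F = F
R ∨ (¬P ⊕ ¬R) = T ∨ F = T
Q ⊕ (R ∨ (¬P ⊕ ¬R)) = T ⊕ T = F
¬(Q ⊕ (R ∨ (¬P ⊕ ¬R))) = ¬F = T
Thus S3 is true.

Count: 2.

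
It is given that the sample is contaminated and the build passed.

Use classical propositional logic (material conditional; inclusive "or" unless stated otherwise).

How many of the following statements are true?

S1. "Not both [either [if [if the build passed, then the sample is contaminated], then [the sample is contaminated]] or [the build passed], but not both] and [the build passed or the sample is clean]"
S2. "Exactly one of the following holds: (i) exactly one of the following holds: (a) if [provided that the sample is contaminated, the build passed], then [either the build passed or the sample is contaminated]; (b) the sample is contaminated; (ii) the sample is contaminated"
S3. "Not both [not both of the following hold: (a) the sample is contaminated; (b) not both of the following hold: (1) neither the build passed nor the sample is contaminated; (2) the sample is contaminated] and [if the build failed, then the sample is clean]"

3

Let Q = "the build passed" (T), P = "the sample is contaminated" (T).

S1: This is (((Q -> P) -> P) xor Q) nand (Q | ~P).

Q -> P = T -> T = T
(Q -> P) -> P = T -> T = T
((Q -> P) -> P) xor Q = T xor T = F
~P = ~T = F
Q | ~P = T | F = T
(((Q -> P) -> P) xor Q) nand (Q | ~P) = F nand T = T
So S1 is true.

S2: In symbols: (((P -> Q) -> (Q | P)) xor P) xor P

P -> Q = T -> T = T
Q | P = T | T = T
(P -> Q) -> (Q | P) = T -> T = T
((P -> Q) -> (Q | P)) xor P = T xor T = F
(((P -> Q) -> (Q | P)) xor P) xor P = F xor T = T
Thus S2 is true.

S3: In symbols: (P nand ((Q nor P) nand P)) nand (~Q -> ~P)

Q nor P = T nor T = F
(Q nor P) nand P = F nand T = T
P nand ((Q nor P) nand P) = T nand T = F
~Q = ~T = F
~P = ~T = F
~Q -> ~P = F -> F = T
(P nand ((Q nor P) nand P)) nand (~Q -> ~P) = F nand T = T
Thus S3 is true.

True statements: 3.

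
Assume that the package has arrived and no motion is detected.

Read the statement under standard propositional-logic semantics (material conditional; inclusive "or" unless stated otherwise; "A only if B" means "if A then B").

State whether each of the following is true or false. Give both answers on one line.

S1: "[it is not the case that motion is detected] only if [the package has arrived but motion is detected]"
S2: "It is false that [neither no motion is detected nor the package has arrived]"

Let Q = "motion is detected" (False), P = "the package has arrived" (True).

S1: Parsed as not Q -> (P and Q)

not Q = not False = True
P and Q = True and False = False
not Q -> (P and Q) = True -> False = False
So S1 is false.

S2: Formalization: not (not Q nor P)

not Q = not False = True
not Q nor P = True nor True = False
not (not Q nor P) = not False = True
Hence S2 is true.

S1 False / S2 True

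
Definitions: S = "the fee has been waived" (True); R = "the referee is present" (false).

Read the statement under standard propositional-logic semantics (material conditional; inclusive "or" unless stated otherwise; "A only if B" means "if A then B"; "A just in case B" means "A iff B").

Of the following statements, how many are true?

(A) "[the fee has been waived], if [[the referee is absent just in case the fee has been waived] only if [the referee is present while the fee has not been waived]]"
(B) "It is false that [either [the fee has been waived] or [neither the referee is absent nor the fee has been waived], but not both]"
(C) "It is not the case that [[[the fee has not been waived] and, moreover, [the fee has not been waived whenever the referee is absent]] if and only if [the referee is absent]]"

(A): Parsed as ((not R iff S) -> (R and not S)) -> S

not R = not False = True
not R iff S = True iff True = True
not S = not True = False
R and not S = False and False = False
(not R iff S) -> (R and not S) = True -> False = False
((not R iff S) -> (R and not S)) -> S = False -> True = True
Thus (A) is true.

(B): This is not (S xor (not R nor S)).

not R = not False = True
not R nor S = True nor True = False
S xor (not R nor S) = True xor False = True
not (S xor (not R nor S)) = not True = False
Thus (B) is false.

(C): Formalization: not ((not S and (not R -> not S)) iff not R)

not S = not True = False
not R = not False = True
not S = not True = False
not R -> not S = True -> False = False
not S and (not R -> not S) = False and False = False
not R = not False = True
(not S and (not R -> not S)) iff not R = False iff True = False
not ((not S and (not R -> not S)) iff not R) = not False = True
So (C) is true.

True statements: 2.

2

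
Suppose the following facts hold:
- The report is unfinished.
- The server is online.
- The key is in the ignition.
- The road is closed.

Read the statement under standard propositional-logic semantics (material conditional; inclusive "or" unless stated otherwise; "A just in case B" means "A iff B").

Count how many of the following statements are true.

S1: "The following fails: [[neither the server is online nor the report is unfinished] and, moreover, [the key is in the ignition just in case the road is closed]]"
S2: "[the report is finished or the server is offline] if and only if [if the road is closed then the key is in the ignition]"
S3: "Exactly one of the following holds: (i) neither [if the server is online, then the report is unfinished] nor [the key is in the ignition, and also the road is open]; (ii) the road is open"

Let Q = "the server is online" (True), P = "the report is finished" (False), R = "the key is in the ignition" (True), S = "the road is closed" (True).

S1: This is not ((Q nor not P) and (R iff S)).

not P = not False = True
Q nor not P = True nor True = False
R iff S = True iff True = True
(Q nor not P) and (R iff S) = False and True = False
not ((Q nor not P) and (R iff S)) = not False = True
Thus S1 is true.

S2: Formalization: (P or not Q) iff (S -> R)

not Q = not True = False
P or not Q = False or False = False
S -> R = True -> True = True
(P or not Q) iff (S -> R) = False iff True = False
Hence S2 is false.

S3: Formalization: ((Q -> not P) nor (R and not S)) xor not S

not P = not False = True
Q -> not P = True -> True = True
not S = not True = False
R and not S = True and False = False
(Q -> not P) nor (R and not S) = True nor False = False
not S = not True = False
((Q -> not P) nor (R and not S)) xor not S = False xor False = False
So S3 is false.

True statements: 1.

1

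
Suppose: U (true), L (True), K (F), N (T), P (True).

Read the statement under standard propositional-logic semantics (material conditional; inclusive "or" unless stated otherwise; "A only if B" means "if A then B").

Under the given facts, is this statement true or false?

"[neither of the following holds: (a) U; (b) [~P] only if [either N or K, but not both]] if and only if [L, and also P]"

False.

Values: U=T, P=T, N=T, K=F, L=T.
Parsed as (U nor (~P -> (N xor K))) <-> (L & P)

~P = ~T = F
N xor K = T xor F = T
~P -> (N xor K) = F -> T = T
U nor (~P -> (N xor K)) = T nor T = F
L & P = T & T = T
(U nor (~P -> (N xor K))) <-> (L & P) = F <-> T = F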